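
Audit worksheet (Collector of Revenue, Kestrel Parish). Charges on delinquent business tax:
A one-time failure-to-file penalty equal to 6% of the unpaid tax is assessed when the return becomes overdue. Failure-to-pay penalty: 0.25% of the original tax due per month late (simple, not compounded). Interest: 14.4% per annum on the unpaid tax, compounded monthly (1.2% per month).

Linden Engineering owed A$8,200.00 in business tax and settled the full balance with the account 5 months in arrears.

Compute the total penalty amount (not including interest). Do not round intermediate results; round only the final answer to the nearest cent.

A$594.50

Failure-to-file penalty: 6% × A$8,200.00 = A$492.00
Failure-to-pay penalty = 0.25% × A$8,200.00 × 5 mo = A$102.50
Total penalty = A$492.00 + A$102.50 = A$594.50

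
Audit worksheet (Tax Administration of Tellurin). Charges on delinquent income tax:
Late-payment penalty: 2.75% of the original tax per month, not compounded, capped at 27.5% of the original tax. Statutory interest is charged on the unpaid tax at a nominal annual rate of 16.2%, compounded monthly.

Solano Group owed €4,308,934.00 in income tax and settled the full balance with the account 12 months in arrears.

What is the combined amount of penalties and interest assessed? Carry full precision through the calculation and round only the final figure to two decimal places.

€1,937,238.92

Penalty (uncapped): 12 × 2.75% × €4,308,934.00 = €1,421,948.22; cap = 27.5% × €4,308,934.00 = €1,184,956.85 → penalty = €1,184,956.85
Interest (16.2%/yr ÷ 12 = 1.35%/month): €4,308,934.00 × ((1 + 0.0135)^12 − 1) = €752,282.0710…
Penalties + interest = €1,184,956.8500 + €752,282.0710… = €1,937,238.92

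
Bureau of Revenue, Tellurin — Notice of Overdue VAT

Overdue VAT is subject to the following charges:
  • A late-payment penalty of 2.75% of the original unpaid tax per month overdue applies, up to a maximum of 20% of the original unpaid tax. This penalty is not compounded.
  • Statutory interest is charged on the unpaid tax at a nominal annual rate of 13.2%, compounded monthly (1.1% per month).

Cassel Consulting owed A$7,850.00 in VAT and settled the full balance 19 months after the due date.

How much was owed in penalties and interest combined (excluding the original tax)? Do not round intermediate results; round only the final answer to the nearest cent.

Penalty (uncapped): 19 × 2.75% × A$7,850.00 = A$4,101.63…; cap = 20% × A$7,850.00 = A$1,570.00 → penalty = A$1,570.00
Interest: A$7,850.00 × ((1 + 0.011)^19 − 1) = A$7,850.00 × 0.2310394… = A$1,813.6594…
Penalties + interest = A$1,570.0000 + A$1,813.6594… = A$3,383.66

A$3,383.66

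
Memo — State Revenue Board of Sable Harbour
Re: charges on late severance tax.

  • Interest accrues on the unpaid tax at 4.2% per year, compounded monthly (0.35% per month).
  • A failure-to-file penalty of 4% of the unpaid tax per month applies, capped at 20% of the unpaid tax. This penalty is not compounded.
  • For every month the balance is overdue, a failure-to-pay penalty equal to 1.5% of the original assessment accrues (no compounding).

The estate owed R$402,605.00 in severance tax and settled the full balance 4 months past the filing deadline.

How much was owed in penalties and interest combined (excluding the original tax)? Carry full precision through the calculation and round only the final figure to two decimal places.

Failure-to-file: 4 × 4% × R$402,605.00 = R$64,416.80 (under the 20% cap)
Failure-to-pay penalty: 4 × 1.5% × R$402,605.00 = R$24,156.30
Interest: R$402,605.00 × ((1 + 0.0035)^4 − 1) = R$402,605.00 × 0.0140737… = R$5,666.1306…
Penalties + interest = R$88,573.1000 + R$5,666.1306… = R$94,239.23

R$94,239.23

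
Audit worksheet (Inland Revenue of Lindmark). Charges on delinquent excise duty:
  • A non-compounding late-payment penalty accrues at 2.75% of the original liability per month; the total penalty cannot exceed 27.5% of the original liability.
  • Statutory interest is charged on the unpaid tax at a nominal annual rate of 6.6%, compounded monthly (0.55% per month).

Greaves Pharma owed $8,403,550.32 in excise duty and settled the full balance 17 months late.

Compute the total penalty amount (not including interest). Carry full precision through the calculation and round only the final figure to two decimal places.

Penalty (uncapped): 17 × 2.75% × $8,403,550.32 = $3,928,659.77…; cap = 27.5% × $8,403,550.32 = $2,310,976.34… → penalty = $2,310,976.34…

$2,310,976.34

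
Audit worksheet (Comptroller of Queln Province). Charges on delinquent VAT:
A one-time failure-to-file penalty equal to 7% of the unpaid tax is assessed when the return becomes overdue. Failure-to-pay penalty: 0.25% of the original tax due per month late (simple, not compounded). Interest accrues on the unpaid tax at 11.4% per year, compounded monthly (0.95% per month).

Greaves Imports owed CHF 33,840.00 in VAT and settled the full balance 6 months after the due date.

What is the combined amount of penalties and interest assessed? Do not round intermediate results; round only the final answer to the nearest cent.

CHF 4,851.68

Failure-to-file penalty: 7% × CHF 33,840.00 = CHF 2,368.80
Failure-to-pay penalty: 6 × 0.25% × CHF 33,840.00 = CHF 507.60
Interest: CHF 33,840.00 × ((1 + 0.0095)^6 − 1) = CHF 33,840.00 × 0.0583710… = CHF 1,975.2753…
Penalties + interest = CHF 2,876.4000 + CHF 1,975.2753… = CHF 4,851.68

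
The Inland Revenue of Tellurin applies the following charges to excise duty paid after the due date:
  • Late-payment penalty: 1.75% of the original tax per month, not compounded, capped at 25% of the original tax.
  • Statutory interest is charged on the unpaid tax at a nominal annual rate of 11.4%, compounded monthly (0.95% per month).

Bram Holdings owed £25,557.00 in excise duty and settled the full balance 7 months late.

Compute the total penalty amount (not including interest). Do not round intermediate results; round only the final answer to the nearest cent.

Penalty: 7 × 1.75% × £25,557.00 = £3,130.73… (below the 25% cap of £6,389.25)

£3,130.73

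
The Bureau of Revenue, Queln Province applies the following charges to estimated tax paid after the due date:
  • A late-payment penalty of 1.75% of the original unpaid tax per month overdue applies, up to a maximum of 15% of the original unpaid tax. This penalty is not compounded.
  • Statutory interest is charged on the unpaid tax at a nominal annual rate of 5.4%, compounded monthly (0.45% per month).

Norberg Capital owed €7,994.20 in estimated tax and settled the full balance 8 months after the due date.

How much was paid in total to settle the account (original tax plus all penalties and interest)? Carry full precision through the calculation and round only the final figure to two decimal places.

Penalty: 8 × 1.75% × €7,994.20 = €1,119.19… (below the 15% cap of €1,199.13)
Interest: €7,994.20 × ((1 + 0.0045)^8 − 1) = €7,994.20 × 0.0365721… = €292.3649…
Total = €7,994.20 + €1,119.1880 + €292.3649… = €9,405.75

€9,405.75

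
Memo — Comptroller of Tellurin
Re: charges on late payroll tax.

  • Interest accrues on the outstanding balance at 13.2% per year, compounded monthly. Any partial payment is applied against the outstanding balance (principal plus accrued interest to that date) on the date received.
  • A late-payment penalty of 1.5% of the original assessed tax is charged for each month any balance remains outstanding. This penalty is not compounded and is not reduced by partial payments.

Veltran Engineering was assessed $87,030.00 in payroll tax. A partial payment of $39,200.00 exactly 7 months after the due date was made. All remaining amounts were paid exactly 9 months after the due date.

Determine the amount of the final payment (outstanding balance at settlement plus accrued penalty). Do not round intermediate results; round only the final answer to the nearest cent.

Monthly rate = 13.2% ÷ 12 = 1.1%
Balance at month 7: $87,030.0000 × (1 + 0.011)^7 = $93,956.5524…
After $39,200.00 payment: $93,956.5524… − $39,200.00 = $54,756.5524…
Balance at month 9: $54,756.5524… × (1 + 0.011)^2 = $55,967.8221…
Penalty: 9 × 1.5% × $87,030.00 = $11,749.05
Final settlement = outstanding balance + penalty = $55,967.8221… + $11,749.05 = $67,716.87

$67,716.87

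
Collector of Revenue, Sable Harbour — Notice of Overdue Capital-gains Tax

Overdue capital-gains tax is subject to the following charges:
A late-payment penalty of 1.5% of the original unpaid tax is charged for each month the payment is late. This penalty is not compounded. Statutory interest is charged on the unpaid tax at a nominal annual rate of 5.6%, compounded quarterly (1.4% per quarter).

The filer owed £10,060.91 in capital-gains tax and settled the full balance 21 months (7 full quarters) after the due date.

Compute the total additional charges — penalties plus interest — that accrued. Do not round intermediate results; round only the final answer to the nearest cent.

Late-payment penalty: 21 × 1.5% × £10,060.91 = £3,169.19…
Interest: £10,060.91 × ((1 + 0.014)^7 − 1) = £10,060.91 × 0.1022134… = £1,028.3598…
Penalties + interest = £3,169.1867… + £1,028.3598… = £4,197.55

£4,197.55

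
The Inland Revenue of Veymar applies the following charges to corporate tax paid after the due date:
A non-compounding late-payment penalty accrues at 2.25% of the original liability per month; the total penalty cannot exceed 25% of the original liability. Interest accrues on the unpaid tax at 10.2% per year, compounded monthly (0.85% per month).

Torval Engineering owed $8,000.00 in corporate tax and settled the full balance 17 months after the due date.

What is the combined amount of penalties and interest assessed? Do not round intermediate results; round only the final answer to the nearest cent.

Penalty (uncapped): 17 × 2.25% × $8,000.00 = $3,060.00; cap = 25% × $8,000.00 = $2,000.00 → penalty = $2,000.00
Interest: $8,000.00 × ((1 + 0.0085)^17 − 1) = $8,000.00 × 0.1547563… = $1,238.0505…
Penalties + interest = $2,000.0000 + $1,238.0505… = $3,238.05

$3,238.05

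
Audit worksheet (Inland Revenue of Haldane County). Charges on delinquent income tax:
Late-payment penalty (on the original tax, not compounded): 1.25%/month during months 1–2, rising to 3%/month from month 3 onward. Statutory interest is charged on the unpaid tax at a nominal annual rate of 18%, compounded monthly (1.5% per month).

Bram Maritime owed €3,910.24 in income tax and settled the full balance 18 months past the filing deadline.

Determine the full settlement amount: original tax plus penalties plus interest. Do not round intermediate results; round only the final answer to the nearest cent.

€7,086.69

Penalty, months 1–2: 2 × 1.25% × €3,910.24 = €97.76…
Penalty, months 3–18: 16 × 3% × €3,910.24 = €1,876.92…
Interest: €3,910.24 × ((1 + 0.015)^18 − 1) = €3,910.24 × 0.3073406… = €1,201.7756…
Total = €3,910.24 + €1,974.6712 + €1,201.7756… = €7,086.69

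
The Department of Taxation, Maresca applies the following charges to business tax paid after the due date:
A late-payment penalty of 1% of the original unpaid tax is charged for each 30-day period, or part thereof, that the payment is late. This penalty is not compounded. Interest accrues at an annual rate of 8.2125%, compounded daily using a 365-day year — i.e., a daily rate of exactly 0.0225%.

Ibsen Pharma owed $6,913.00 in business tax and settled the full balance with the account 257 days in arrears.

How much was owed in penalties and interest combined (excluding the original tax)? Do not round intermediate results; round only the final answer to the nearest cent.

Penalty periods: ⌈257/30⌉ = 9; penalty = 9 × 1% × $6,913.00 = $622.17
Interest: $6,913.00 × ((1 + 0.000225)^257 − 1) = $6,913.00 × 0.05952267… = $411.4802…
Penalties + interest = $622.1700 + $411.4802… = $1,033.65

$1,033.65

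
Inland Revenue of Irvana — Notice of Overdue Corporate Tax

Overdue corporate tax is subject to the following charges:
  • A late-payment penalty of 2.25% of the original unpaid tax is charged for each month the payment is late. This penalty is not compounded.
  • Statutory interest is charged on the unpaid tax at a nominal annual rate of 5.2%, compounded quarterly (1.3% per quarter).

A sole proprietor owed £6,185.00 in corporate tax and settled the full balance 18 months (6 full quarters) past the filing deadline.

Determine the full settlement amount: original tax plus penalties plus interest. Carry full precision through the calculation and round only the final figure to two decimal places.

£9,188.31

Late-payment penalty = 2.25% × £6,185.00 × 18 mo = £2,504.93…
Interest: £6,185.00 × ((1 + 0.013)^6 − 1) = £6,185.00 × 0.0805794… = £498.3834…
Total = £6,185.00 + £2,504.9250 + £498.3834… = £9,188.31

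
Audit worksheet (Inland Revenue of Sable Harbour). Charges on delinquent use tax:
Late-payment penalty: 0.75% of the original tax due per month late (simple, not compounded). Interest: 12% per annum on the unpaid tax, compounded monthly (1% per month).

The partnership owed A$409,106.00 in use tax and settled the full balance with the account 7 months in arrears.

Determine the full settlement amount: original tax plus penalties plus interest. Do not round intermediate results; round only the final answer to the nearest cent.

Late-payment penalty = 0.75% × A$409,106.00 × 7 mo = A$21,478.07…
Interest: A$409,106.00 × ((1 + 0.01)^7 − 1) = A$409,106.00 × 0.0721354… = A$29,511.0054…
Total = A$409,106.00 + A$21,478.0650 + A$29,511.0054… = A$460,095.07

A$460,095.07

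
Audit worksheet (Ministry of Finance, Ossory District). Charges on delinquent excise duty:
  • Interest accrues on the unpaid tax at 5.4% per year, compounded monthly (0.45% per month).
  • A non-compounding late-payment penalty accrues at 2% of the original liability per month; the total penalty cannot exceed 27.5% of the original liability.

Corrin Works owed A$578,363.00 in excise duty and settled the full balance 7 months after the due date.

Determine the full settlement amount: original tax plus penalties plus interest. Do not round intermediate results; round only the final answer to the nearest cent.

Penalty: 7 × 2% × A$578,363.00 = A$80,970.82 (below the 27.5% cap of A$159,049.83…)
Interest: A$578,363.00 × ((1 + 0.0045)^7 − 1) = A$578,363.00 × 0.0319285… = A$18,466.2363…
Total = A$578,363.00 + A$80,970.8200 + A$18,466.2363… = A$677,800.06

A$677,800.06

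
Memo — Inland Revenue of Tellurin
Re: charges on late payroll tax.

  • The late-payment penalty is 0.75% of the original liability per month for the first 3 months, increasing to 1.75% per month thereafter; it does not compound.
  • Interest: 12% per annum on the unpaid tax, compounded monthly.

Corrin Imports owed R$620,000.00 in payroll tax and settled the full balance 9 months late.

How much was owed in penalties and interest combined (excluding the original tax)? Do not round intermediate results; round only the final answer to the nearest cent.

Penalty, months 1–3: 3 × 0.75% × R$620,000.00 = R$13,950.00
Penalty, months 4–9: 6 × 1.75% × R$620,000.00 = R$65,100.00
Interest (12%/yr ÷ 12 = 1%/month): R$620,000.00 × ((1 + 0.01)^9 − 1) = R$58,084.8691…
Penalties + interest = R$79,050.0000 + R$58,084.8691… = R$137,134.87

R$137,134.87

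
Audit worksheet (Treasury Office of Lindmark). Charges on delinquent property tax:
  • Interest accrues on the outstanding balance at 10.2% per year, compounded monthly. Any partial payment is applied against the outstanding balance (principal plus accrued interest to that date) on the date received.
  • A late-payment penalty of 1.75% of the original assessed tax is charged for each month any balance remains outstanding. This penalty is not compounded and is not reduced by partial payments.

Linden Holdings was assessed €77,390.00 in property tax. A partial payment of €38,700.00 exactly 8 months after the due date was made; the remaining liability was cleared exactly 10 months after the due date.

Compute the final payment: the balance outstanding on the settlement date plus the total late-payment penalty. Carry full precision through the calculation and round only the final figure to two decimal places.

€58,408.11

Monthly rate = 10.2% ÷ 12 = 0.85%
Balance at month 8: €77,390.0000 × (1 + 0.0085)^8 = €82,811.7700…
After €38,700.00 payment: €82,811.7700… − €38,700.00 = €44,111.7700…
Balance at month 10: €44,111.7700… × (1 + 0.0085)^2 = €44,864.8571…
Penalty: 10 × 1.75% × €77,390.00 = €13,543.25
Final settlement = outstanding balance + penalty = €44,864.8571… + €13,543.25 = €58,408.11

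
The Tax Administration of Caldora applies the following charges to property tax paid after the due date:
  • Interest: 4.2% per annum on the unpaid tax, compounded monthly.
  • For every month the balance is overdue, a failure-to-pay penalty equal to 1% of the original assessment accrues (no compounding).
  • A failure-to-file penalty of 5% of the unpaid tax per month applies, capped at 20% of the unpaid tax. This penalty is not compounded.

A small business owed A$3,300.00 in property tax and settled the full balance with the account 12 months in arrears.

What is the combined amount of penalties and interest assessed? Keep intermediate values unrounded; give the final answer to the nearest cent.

Failure-to-file: 12 × 5% × A$3,300.00 = A$1,980.00, capped at 20% × A$3,300.00 = A$660.00
Failure-to-pay penalty: 12 × 1% × A$3,300.00 = A$396.00
Interest (4.2%/yr ÷ 12 = 0.35%/month): A$3,300.00 × ((1 + 0.0035)^12 − 1) = A$141.2994…
Penalties + interest = A$1,056.0000 + A$141.2994… = A$1,197.30

A$1,197.30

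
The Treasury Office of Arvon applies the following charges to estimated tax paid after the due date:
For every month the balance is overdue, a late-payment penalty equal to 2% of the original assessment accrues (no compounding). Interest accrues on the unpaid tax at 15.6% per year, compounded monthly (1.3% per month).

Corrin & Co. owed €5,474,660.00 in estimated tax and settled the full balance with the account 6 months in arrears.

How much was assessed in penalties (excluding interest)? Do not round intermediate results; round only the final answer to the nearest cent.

Late-payment penalty: 6 × 2% × €5,474,660.00 = €656,959.20

€656,959.20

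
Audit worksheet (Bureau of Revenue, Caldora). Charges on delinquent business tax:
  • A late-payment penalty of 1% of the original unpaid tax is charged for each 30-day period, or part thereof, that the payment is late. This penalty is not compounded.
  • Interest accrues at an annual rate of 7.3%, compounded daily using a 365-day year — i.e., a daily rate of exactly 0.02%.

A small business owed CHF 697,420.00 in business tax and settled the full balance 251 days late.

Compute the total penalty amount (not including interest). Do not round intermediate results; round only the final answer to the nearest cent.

CHF 62,767.80

Penalty periods: ⌈251/30⌉ = 9; penalty = 9 × 1% × CHF 697,420.00 = CHF 62,767.80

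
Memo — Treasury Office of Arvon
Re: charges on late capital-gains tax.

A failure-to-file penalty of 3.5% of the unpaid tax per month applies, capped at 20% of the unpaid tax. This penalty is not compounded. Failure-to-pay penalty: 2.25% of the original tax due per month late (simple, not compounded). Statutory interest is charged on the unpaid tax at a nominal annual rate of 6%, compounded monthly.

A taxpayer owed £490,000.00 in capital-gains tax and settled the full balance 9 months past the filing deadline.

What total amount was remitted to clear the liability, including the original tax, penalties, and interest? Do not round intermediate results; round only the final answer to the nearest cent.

£709,721.18

Failure-to-file: 9 × 3.5% × £490,000.00 = £154,350.00, capped at 20% × £490,000.00 = £98,000.00
Failure-to-pay penalty = 2.25% × £490,000.00 × 9 mo = £99,225.00
Interest (6%/yr ÷ 12 = 0.5%/month): £490,000.00 × ((1 + 0.005)^9 − 1) = £22,496.1838…
Total = £490,000.00 + £197,225.0000 + £22,496.1838… = £709,721.18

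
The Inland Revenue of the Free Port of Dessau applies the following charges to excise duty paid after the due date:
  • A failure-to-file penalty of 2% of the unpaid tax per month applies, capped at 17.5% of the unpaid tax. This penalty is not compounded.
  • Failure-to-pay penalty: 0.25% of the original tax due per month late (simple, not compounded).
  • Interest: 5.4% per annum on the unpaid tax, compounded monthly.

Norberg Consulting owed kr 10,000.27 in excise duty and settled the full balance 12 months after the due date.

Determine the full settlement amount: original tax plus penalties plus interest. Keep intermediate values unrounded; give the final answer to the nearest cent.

kr 12,603.91

Failure-to-file: 12 × 2% × kr 10,000.27 = kr 2,400.06…, capped at 17.5% × kr 10,000.27 = kr 1,750.05…
Failure-to-pay penalty = 0.25% × kr 10,000.27 × 12 mo = kr 300.01…
Interest (5.4%/yr ÷ 12 = 0.45%/month): kr 10,000.27 × ((1 + 0.0045)^12 − 1) = kr 553.5825…
Total = kr 10,000.27 + kr 2,050.0554… + kr 553.5825… = kr 12,603.91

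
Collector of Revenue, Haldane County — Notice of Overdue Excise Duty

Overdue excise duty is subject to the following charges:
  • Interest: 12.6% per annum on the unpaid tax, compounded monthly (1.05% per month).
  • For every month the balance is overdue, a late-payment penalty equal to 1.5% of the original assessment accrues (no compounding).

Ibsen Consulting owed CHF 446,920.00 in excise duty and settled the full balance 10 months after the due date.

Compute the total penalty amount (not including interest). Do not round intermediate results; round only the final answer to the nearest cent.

CHF 67,038.00

Late-payment penalty = 1.5% × CHF 446,920.00 × 10 mo = CHF 67,038.00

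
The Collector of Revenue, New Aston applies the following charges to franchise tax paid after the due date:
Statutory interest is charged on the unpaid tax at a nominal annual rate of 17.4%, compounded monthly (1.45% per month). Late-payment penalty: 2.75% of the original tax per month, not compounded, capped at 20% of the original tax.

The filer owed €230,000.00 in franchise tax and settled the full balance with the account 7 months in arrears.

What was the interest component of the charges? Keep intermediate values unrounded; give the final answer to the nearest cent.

€24,385.41

Interest: €230,000.00 × ((1 + 0.0145)^7 − 1) = €230,000.00 × 0.1060235… = €24,385.4079…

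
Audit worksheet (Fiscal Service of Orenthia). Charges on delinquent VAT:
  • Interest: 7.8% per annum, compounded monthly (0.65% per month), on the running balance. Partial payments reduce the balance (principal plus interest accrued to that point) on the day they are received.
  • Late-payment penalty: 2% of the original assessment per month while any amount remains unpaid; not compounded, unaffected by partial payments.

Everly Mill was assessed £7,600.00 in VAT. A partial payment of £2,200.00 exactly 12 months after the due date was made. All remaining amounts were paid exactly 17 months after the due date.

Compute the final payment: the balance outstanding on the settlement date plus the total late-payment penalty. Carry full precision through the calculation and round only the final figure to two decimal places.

£8,796.49

Balance at month 12: £7,600.0000 × (1 + 0.0065)^12 = £8,214.4586…
After £2,200.00 payment: £8,214.4586… − £2,200.00 = £6,014.4586…
Balance at month 17: £6,014.4586… × (1 + 0.0065)^5 = £6,212.4861…
Penalty: 17 × 2% × £7,600.00 = £2,584.00
Final settlement = outstanding balance + penalty = £6,212.4861… + £2,584.00 = £8,796.49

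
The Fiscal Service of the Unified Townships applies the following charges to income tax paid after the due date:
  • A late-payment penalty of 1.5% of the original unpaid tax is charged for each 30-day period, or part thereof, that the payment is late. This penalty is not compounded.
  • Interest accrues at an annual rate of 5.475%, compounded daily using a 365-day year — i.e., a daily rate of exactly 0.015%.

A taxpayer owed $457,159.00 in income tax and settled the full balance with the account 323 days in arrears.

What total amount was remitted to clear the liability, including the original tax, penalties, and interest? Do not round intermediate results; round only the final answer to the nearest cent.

Penalty periods: ⌈323/30⌉ = 11; penalty = 11 × 1.5% × $457,159.00 = $75,431.24…
Interest: $457,159.00 × ((1 + 0.00015)^323 − 1) = $457,159.00 × 0.04963907… = $22,692.9497…
Total = $457,159.00 + $75,431.2350 + $22,692.9497… = $555,283.18

$555,283.18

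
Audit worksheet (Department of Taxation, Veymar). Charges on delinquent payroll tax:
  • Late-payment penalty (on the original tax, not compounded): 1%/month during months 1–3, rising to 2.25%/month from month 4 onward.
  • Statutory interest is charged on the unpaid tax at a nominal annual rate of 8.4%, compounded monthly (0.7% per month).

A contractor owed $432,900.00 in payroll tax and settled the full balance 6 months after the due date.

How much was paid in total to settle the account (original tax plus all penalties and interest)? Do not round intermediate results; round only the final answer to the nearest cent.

$493,610.72

Penalty, months 1–3: 3 × 1% × $432,900.00 = $12,987.00
Penalty, months 4–6: 3 × 2.25% × $432,900.00 = $29,220.75
Interest: $432,900.00 × ((1 + 0.007)^6 − 1) = $432,900.00 × 0.0427419… = $18,502.9668…
Total = $432,900.00 + $42,207.7500 + $18,502.9668… = $493,610.72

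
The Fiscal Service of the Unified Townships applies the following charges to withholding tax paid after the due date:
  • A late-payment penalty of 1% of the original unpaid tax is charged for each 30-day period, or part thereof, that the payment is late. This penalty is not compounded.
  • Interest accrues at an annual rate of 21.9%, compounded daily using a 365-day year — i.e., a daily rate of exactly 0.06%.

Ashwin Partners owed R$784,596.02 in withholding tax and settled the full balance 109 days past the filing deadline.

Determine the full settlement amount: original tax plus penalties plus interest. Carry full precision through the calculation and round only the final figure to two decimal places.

R$868,991.12

Penalty periods: ⌈109/30⌉ = 4; penalty = 4 × 1% × R$784,596.02 = R$31,383.84…
Interest: R$784,596.02 × ((1 + 0.0006)^109 − 1) = R$784,596.02 × 0.06756504… = R$53,011.2583…
Total = R$784,596.02 + R$31,383.8408 + R$53,011.2583… = R$868,991.12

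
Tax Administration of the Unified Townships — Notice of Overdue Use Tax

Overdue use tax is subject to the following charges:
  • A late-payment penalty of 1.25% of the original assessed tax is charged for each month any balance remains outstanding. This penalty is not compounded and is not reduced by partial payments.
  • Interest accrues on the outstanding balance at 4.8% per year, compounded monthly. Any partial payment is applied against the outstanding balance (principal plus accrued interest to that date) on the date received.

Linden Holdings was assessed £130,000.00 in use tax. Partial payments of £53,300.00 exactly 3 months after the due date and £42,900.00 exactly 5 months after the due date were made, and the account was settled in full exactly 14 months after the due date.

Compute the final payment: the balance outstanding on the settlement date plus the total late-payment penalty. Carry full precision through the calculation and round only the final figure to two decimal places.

£60,060.33

Monthly rate = 4.8% ÷ 12 = 0.4%
Balance at month 3: £130,000.0000 × (1 + 0.004)^3 = £131,566.2483…
After £53,300.00 payment: £131,566.2483… − £53,300.00 = £78,266.2483…
Balance at month 5: £78,266.2483… × (1 + 0.004)^2 = £78,893.6306…
After £42,900.00 payment: £78,893.6306… − £42,900.00 = £35,993.6306…
Balance at month 14: £35,993.6306… × (1 + 0.004)^9 = £37,310.3283…
Penalty: 14 × 1.25% × £130,000.00 = £22,750.00
Final settlement = outstanding balance + penalty = £37,310.3283… + £22,750.00 = £60,060.33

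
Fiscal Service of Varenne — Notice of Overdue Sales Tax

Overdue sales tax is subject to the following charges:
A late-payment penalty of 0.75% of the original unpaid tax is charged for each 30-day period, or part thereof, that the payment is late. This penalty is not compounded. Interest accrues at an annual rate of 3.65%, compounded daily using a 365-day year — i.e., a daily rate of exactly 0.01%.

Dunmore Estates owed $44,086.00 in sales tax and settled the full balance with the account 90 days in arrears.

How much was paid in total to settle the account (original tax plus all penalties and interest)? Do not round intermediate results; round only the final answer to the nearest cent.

Penalty periods: ⌈90/30⌉ = 3; penalty = 3 × 0.75% × $44,086.00 = $991.94…
Interest: $44,086.00 × ((1 + 0.0001)^90 − 1) = $44,086.00 × 0.00904017… = $398.5448…
Total = $44,086.00 + $991.9350 + $398.5448… = $45,476.48

$45,476.48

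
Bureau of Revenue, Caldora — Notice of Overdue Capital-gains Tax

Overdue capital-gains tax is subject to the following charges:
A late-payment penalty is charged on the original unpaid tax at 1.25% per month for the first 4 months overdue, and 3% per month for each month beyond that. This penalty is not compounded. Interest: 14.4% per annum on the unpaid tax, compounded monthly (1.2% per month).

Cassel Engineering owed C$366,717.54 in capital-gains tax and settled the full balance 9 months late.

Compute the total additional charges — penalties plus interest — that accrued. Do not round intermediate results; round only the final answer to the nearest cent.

C$114,904.27

Penalty, months 1–4: 4 × 1.25% × C$366,717.54 = C$18,335.88…
Penalty, months 5–9: 5 × 3% × C$366,717.54 = C$55,007.63…
Interest: C$366,717.54 × ((1 + 0.012)^9 − 1) = C$366,717.54 × 0.1133318… = C$41,560.7576…
Penalties + interest = C$73,343.5080 + C$41,560.7576… = C$114,904.27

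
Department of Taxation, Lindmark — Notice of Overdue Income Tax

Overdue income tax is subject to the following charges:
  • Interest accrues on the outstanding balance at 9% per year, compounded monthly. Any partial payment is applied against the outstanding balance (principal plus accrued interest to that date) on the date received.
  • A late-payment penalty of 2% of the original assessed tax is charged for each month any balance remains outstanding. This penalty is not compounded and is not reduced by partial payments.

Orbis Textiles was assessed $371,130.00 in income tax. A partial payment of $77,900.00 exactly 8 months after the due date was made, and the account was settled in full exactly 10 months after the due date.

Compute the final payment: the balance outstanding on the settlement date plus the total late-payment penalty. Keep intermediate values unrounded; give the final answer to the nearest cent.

$395,076.33

Monthly rate = 9% ÷ 12 = 0.75%
Balance at month 8: $371,130.0000 × (1 + 0.0075)^8 = $393,991.1804…
After $77,900.00 payment: $393,991.1804… − $77,900.00 = $316,091.1804…
Balance at month 10: $316,091.1804… × (1 + 0.0075)^2 = $320,850.3282…
Penalty: 10 × 2% × $371,130.00 = $74,226.00
Final settlement = outstanding balance + penalty = $320,850.3282… + $74,226.00 = $395,076.33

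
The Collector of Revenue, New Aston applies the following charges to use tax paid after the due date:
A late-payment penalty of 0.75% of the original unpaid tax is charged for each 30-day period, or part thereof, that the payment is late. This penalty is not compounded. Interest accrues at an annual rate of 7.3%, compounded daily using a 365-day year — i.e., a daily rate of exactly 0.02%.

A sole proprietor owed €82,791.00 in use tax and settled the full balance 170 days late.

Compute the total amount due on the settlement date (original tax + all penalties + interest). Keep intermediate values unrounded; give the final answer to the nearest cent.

€89,379.60

Penalty periods: ⌈170/30⌉ = 6; penalty = 6 × 0.75% × €82,791.00 = €3,725.60…
Interest: €82,791.00 × ((1 + 0.0002)^170 − 1) = €82,791.00 × 0.03458109… = €2,863.0030…
Total = €82,791.00 + €3,725.5950 + €2,863.0030… = €89,379.60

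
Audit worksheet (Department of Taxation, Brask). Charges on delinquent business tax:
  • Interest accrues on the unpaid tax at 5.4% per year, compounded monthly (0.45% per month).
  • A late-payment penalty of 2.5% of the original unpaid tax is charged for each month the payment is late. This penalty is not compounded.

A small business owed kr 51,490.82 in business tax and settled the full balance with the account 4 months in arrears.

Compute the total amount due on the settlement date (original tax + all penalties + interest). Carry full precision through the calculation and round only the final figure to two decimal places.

kr 57,573.01

Late-payment penalty: 4 × 2.5% × kr 51,490.82 = kr 5,149.08…
Interest: kr 51,490.82 × ((1 + 0.0045)^4 − 1) = kr 51,490.82 × 0.0181219… = kr 933.1097…
Total = kr 51,490.82 + kr 5,149.0820 + kr 933.1097… = kr 57,573.01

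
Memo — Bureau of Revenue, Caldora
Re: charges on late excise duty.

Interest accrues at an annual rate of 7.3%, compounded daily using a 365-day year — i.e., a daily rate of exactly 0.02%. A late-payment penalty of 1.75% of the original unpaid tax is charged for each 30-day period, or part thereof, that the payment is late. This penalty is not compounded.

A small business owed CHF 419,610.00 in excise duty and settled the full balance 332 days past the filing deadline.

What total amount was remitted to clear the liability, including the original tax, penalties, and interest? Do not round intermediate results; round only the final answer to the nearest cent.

CHF 536,533.07

Penalty periods: ⌈332/30⌉ = 12; penalty = 12 × 1.75% × CHF 419,610.00 = CHF 88,118.10
Interest: CHF 419,610.00 × ((1 + 0.0002)^332 − 1) = CHF 419,610.00 × 0.06864700… = CHF 28,804.9670…
Total = CHF 419,610.00 + CHF 88,118.1000 + CHF 28,804.9670… = CHF 536,533.07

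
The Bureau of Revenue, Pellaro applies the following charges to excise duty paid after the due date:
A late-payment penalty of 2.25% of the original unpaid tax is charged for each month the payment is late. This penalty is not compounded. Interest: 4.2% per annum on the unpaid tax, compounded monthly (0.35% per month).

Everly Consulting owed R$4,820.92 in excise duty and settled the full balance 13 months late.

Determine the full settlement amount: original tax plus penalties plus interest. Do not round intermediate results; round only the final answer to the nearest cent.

R$6,455.06

Late-payment penalty = 2.25% × R$4,820.92 × 13 mo = R$1,410.12…
Interest: R$4,820.92 × ((1 + 0.0035)^13 − 1) = R$4,820.92 × 0.0464679… = R$224.0179…
Total = R$4,820.92 + R$1,410.1191 + R$224.0179… = R$6,455.06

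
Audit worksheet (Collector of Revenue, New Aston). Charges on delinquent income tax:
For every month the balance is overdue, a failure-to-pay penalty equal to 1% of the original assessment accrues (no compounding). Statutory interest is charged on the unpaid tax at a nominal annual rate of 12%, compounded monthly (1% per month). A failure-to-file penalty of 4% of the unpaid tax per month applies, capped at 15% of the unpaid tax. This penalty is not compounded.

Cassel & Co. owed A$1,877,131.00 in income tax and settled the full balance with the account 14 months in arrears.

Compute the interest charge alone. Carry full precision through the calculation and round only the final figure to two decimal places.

A$280,582.68

Interest: A$1,877,131.00 × ((1 + 0.01)^14 − 1) = A$1,877,131.00 × 0.1494742… = A$280,582.6794…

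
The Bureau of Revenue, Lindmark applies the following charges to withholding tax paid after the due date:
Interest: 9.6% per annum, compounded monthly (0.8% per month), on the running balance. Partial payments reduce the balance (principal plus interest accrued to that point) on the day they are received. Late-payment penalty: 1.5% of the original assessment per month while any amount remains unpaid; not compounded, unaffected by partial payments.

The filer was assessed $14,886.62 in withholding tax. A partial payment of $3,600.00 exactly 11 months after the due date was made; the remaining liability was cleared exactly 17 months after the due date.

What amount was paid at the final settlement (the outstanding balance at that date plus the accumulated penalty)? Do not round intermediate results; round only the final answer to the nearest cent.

$17,065.90

Balance at month 11: $14,886.6200 × (1 + 0.008)^11 = $16,250.3214…
After $3,600.00 payment: $16,250.3214… − $3,600.00 = $12,650.3214…
Balance at month 17: $12,650.3214… × (1 + 0.008)^6 = $13,269.8115…
Penalty: 17 × 1.5% × $14,886.62 = $3,796.09…
Final settlement = outstanding balance + penalty = $13,269.8115… + $3,796.09… = $17,065.90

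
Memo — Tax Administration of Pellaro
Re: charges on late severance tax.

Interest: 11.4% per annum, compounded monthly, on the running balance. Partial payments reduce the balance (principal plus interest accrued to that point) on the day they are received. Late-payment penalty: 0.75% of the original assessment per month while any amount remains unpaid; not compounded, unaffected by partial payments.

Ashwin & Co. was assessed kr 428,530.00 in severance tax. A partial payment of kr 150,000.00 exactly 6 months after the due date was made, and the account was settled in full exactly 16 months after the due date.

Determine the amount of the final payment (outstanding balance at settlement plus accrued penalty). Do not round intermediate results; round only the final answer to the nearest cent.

kr 385,068.51

Monthly rate = 11.4% ÷ 12 = 0.95%
Balance at month 6: kr 428,530.0000 × (1 + 0.0095)^6 = kr 453,543.7333…
After kr 150,000.00 payment: kr 453,543.7333… − kr 150,000.00 = kr 303,543.7333…
Balance at month 16: kr 303,543.7333… × (1 + 0.0095)^10 = kr 333,644.9102…
Penalty: 16 × 0.75% × kr 428,530.00 = kr 51,423.60
Final settlement = outstanding balance + penalty = kr 333,644.9102… + kr 51,423.60 = kr 385,068.51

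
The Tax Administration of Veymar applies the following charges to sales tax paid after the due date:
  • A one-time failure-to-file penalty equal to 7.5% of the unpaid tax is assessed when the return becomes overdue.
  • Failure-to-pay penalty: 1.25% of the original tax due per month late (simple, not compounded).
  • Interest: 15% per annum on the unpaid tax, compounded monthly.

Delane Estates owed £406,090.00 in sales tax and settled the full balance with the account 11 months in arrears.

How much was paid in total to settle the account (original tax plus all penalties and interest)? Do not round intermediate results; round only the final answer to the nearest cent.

£551,845.53

Failure-to-file penalty: 7.5% × £406,090.00 = £30,456.75
Failure-to-pay penalty: 11 × 1.25% × £406,090.00 = £55,837.38…
Interest (15%/yr ÷ 12 = 1.25%/month): £406,090.00 × ((1 + 0.0125)^11 − 1) = £59,461.4095…
Total = £406,090.00 + £86,294.1250 + £59,461.4095… = £551,845.53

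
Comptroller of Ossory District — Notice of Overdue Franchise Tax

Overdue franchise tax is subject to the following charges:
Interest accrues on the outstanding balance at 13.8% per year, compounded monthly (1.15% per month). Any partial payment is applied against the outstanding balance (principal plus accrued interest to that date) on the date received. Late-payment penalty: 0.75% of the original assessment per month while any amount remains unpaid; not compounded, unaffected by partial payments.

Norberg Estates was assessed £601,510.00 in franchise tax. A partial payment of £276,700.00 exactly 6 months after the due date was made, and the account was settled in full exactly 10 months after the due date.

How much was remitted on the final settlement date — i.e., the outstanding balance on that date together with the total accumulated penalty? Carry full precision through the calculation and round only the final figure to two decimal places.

Balance at month 6: £601,510.0000 × (1 + 0.0115)^6 = £644,225.8904…
After £276,700.00 payment: £644,225.8904… − £276,700.00 = £367,525.8904…
Balance at month 10: £367,525.8904… × (1 + 0.0115)^4 = £384,725.9555…
Penalty: 10 × 0.75% × £601,510.00 = £45,113.25
Final settlement = outstanding balance + penalty = £384,725.9555… + £45,113.25 = £429,839.21

£429,839.21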